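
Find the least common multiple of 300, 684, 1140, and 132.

188100

300 = 2^2 × 3 × 5^2
684 = 2^2 × 3^2 × 19
1140 = 2^2 × 3 × 5 × 19
132 = 2^2 × 3 × 11
LCM(300, 684, 1140, 132) = 2^2 × 3^2 × 5^2 × 11 × 19 = 188100.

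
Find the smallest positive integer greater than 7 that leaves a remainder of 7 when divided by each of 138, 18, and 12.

835

N − 7 must be a common multiple of 138, 18, and 12.
138 = 2 × 3 × 23
18 = 2 × 3^2
12 = 2^2 × 3
LCM(138, 18, 12) = 2^2 × 3^2 × 23 = 828.
Smallest N > 7 is LCM + 7 = 828 + 7 = 835.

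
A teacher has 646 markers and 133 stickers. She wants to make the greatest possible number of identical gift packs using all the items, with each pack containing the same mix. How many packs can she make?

19 packs

By the Euclidean algorithm:
646 = 4 × 133 + 114
133 = 1 × 114 + 19
114 = 6 × 19 + 0
gcd(646, 133) = 19.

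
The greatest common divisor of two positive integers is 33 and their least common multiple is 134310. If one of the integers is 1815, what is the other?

For two integers, gcd × lcm = product, so the other is (33 × 134310) / 1815 = 4432230 / 1815 = 2442.

2442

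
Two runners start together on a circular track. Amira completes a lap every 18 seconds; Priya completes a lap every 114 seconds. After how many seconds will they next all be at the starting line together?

They coincide at every common multiple of the periods; the first is the LCM.
18 = 2 × 3^2
114 = 2 × 3 × 19
LCM(18, 114) = 2 × 3^2 × 19 = 342.

342 seconds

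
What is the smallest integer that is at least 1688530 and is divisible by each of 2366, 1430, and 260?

1821820

The integer must be a common multiple of 2366, 1430, and 260, so a multiple of their LCM.
2366 = 2 × 7 × 13^2
1430 = 2 × 5 × 11 × 13
260 = 2^2 × 5 × 13
LCM(2366, 1430, 260) = 2^2 × 5 × 7 × 11 × 13^2 = 260260.
Smallest multiple of 260260 that is ≥ 1688530: ⌈1688530/260260⌉ × 260260 = 7 × 260260 = 1821820.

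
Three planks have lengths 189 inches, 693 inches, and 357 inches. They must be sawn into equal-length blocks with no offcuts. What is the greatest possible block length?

21 inches

This is the greatest common divisor of 189, 693, and 357.
189 = 3^3 × 7
693 = 3^2 × 7 × 11
357 = 3 × 7 × 17
gcd(189, 693, 357) = 3 × 7 = 21.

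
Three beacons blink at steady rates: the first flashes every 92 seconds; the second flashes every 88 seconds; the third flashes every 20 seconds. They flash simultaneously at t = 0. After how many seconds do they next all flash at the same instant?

10120 seconds

The first simultaneous occurrence is after LCM of the individual periods.
92 = 2^2 × 23
88 = 2^3 × 11
20 = 2^2 × 5
LCM(92, 88, 20) = 2^3 × 5 × 11 × 23 = 10120.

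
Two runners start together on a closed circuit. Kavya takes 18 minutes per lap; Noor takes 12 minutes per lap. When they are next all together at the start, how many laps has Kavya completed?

2 laps

All finish a whole number of cycles simultaneously at t = LCM of the periods.
18 = 2 × 3^2
12 = 2^2 × 3
LCM(18, 12) = 2^2 × 3^2 = 36.
Laps for period 18: 36 / 18 = 2.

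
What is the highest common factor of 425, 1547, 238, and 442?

425 = 5^2 × 17
1547 = 7 × 13 × 17
238 = 2 × 7 × 17
442 = 2 × 13 × 17
gcd(425, 1547, 238, 442) = 17.

17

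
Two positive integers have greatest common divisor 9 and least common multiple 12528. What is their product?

112752

For any two positive integers, gcd × lcm = product = 9 × 12528 = 112752.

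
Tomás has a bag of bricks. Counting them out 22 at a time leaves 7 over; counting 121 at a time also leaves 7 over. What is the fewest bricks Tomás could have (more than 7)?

249

N − 7 must be a common multiple of 22 and 121.
22 = 2 × 11
121 = 11^2
LCM(22, 121) = 2 × 11^2 = 242.
Smallest N > 7 is LCM + 7 = 242 + 7 = 249.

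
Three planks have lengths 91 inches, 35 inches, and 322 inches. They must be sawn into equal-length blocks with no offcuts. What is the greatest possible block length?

This is the greatest common divisor of 91, 35, and 322.
91 = 7 × 13
35 = 5 × 7
322 = 2 × 7 × 23
gcd(91, 35, 322) = 7.

7 inches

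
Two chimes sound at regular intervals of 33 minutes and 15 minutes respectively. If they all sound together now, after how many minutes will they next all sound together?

165 minutes

They coincide at every common multiple of the periods; the first is the LCM.
33 = 3 × 11
15 = 3 × 5
LCM(33, 15) = 3 × 5 × 11 = 165.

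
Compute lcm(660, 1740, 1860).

593340

660 = 2^2 × 3 × 5 × 11
1740 = 2^2 × 3 × 5 × 29
1860 = 2^2 × 3 × 5 × 31
LCM(660, 1740, 1860) = 2^2 × 3 × 5 × 11 × 29 × 31 = 593340.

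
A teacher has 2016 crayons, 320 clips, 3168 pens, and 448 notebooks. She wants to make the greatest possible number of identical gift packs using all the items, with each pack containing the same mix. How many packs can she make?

32 packs

The pack count must divide each quantity, so the greatest is gcd(2016, 320, 3168, 448).
2016 = 2^5 × 3^2 × 7
320 = 2^6 × 5
3168 = 2^5 × 3^2 × 11
448 = 2^6 × 7
gcd(2016, 320, 3168, 448) = 2^5 = 32.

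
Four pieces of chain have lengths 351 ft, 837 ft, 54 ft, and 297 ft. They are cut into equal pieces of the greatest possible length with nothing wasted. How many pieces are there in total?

Piece length = gcd(351, 837, 54, 297).
351 = 3^3 × 13
837 = 3^3 × 31
54 = 2 × 3^3
297 = 3^3 × 11
gcd(351, 837, 54, 297) = 3^3 = 27.
Total pieces = 351/27 + 837/27 + 54/27 + 297/27 = 13 + 31 + 2 + 11 = 57.

57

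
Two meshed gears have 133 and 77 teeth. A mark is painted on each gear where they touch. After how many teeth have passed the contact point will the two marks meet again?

The first simultaneous occurrence is after LCM of the individual periods.
133 = 7 × 19
77 = 7 × 11
LCM(133, 77) = 7 × 11 × 19 = 1463.

1463 teeth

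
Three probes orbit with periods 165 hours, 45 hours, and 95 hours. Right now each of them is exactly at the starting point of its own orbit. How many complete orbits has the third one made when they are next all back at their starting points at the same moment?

The first common completion time is the LCM of the periods.
165 = 3 × 5 × 11
45 = 3^2 × 5
95 = 5 × 19
LCM(165, 45, 95) = 3^2 × 5 × 11 × 19 = 9405.
Orbits for period 95: 9405 / 95 = 99.

99 orbits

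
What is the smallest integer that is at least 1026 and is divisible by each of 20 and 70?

1120

The integer must be a common multiple of 20 and 70, so a multiple of their LCM.
20 = 2^2 × 5
70 = 2 × 5 × 7
LCM(20, 70) = 2^2 × 5 × 7 = 140.
Smallest multiple of 140 that is ≥ 1026: ⌈1026/140⌉ × 140 = 8 × 140 = 1120.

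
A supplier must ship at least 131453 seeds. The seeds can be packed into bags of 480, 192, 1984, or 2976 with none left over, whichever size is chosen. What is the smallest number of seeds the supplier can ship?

The number of seeds must be a common multiple of 480, 192, 1984, and 2976, so a multiple of their LCM.
480 = 2^5 × 3 × 5
192 = 2^6 × 3
1984 = 2^6 × 31
2976 = 2^5 × 3 × 31
LCM(480, 192, 1984, 2976) = 2^6 × 3 × 5 × 31 = 29760.
Smallest multiple of 29760 that is ≥ 131453: ⌈131453/29760⌉ × 29760 = 5 × 29760 = 148800.

148800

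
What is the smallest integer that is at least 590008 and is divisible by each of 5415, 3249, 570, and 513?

The integer must be a common multiple of 5415, 3249, 570, and 513, so a multiple of their LCM.
5415 = 3 × 5 × 19^2
3249 = 3^2 × 19^2
570 = 2 × 3 × 5 × 19
513 = 3^3 × 19
LCM(5415, 3249, 570, 513) = 2 × 3^3 × 5 × 19^2 = 97470.
Smallest multiple of 97470 that is ≥ 590008: ⌈590008/97470⌉ × 97470 = 7 × 97470 = 682290.

682290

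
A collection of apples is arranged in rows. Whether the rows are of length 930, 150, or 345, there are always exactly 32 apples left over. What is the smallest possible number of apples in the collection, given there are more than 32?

N − 32 must be a common multiple of 930, 150, and 345.
930 = 2 × 3 × 5 × 31
150 = 2 × 3 × 5^2
345 = 3 × 5 × 23
LCM(930, 150, 345) = 2 × 3 × 5^2 × 23 × 31 = 106950.
Smallest N > 32 is LCM + 32 = 106950 + 32 = 106982.

106982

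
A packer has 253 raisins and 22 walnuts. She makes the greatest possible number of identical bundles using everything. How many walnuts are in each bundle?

2

Number of bundles = gcd(253, 22).
253 = 11 × 23
22 = 2 × 11
gcd(253, 22) = 11.
walnuts per bundle = 22 / 11 = 2.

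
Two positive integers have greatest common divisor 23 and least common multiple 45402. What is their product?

For any two positive integers, gcd × lcm = product = 23 × 45402 = 1044246.

1044246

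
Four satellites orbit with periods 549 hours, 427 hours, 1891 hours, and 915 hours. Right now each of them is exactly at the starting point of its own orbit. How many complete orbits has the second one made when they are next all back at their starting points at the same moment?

1395 orbits

The first common completion time is the LCM of the periods.
549 = 3^2 × 61
427 = 7 × 61
1891 = 31 × 61
915 = 3 × 5 × 61
LCM(549, 427, 1891, 915) = 3^2 × 5 × 7 × 31 × 61 = 595665.
Orbits for period 427: 595665 / 427 = 1395.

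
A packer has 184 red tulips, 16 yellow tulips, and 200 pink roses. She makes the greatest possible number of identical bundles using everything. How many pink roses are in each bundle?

Number of bundles = gcd(184, 16, 200).
184 = 2^3 × 23
16 = 2^4
200 = 2^3 × 5^2
gcd(184, 16, 200) = 2^3 = 8.
pink roses per bundle = 200 / 8 = 25.

25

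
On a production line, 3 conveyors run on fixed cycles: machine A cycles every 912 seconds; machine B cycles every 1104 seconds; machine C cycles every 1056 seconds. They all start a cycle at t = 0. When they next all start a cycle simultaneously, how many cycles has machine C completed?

All finish a whole number of cycles simultaneously at t = LCM of the periods.
912 = 2^4 × 3 × 19
1104 = 2^4 × 3 × 23
1056 = 2^5 × 3 × 11
LCM(912, 1104, 1056) = 2^5 × 3 × 11 × 19 × 23 = 461472.
Cycles for period 1056: 461472 / 1056 = 437.

437 cycles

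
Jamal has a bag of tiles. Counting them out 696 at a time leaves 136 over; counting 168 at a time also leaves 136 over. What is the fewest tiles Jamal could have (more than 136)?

N − 136 must be a common multiple of 696 and 168.
696 = 2^3 × 3 × 29
168 = 2^3 × 3 × 7
LCM(696, 168) = 2^3 × 3 × 7 × 29 = 4872.
Smallest N > 136 is LCM + 136 = 4872 + 136 = 5008.

5008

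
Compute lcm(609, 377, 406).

609 = 3 × 7 × 29
377 = 13 × 29
406 = 2 × 7 × 29
LCM(609, 377, 406) = 2 × 3 × 7 × 13 × 29 = 15834.

15834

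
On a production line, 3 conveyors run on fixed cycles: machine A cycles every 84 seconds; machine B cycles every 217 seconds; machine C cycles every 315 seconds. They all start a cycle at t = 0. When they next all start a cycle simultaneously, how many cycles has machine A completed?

465 cycles

The first common completion time is the LCM of the periods.
84 = 2^2 × 3 × 7
217 = 7 × 31
315 = 3^2 × 5 × 7
LCM(84, 217, 315) = 2^2 × 3^2 × 5 × 7 × 31 = 39060.
Cycles for period 84: 39060 / 84 = 465.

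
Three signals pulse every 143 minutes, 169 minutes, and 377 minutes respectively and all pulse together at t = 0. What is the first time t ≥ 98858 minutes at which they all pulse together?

Joint pulses occur at multiples of LCM(143, 169, 377).
143 = 11 × 13
169 = 13^2
377 = 13 × 29
LCM(143, 169, 377) = 11 × 13^2 × 29 = 53911.
Smallest multiple of 53911 that is ≥ 98858: ⌈98858/53911⌉ × 53911 = 2 × 53911 = 107822.

107822 minutes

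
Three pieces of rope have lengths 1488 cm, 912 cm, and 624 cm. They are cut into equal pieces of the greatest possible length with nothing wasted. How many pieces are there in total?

Piece length = gcd(1488, 912, 624).
1488 = 2^4 × 3 × 31
912 = 2^4 × 3 × 19
624 = 2^4 × 3 × 13
gcd(1488, 912, 624) = 2^4 × 3 = 48.
Total pieces = 1488/48 + 912/48 + 624/48 = 31 + 19 + 13 = 63.

63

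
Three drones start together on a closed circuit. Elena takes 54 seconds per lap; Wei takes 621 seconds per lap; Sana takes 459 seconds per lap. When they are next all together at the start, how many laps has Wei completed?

34 laps

The first common completion time is the LCM of the periods.
54 = 2 × 3^3
621 = 3^3 × 23
459 = 3^3 × 17
LCM(54, 621, 459) = 2 × 3^3 × 17 × 23 = 21114.
Laps for period 621: 21114 / 621 = 34.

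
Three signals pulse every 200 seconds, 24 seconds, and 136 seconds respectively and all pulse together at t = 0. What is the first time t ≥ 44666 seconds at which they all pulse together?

Joint pulses occur at multiples of LCM(200, 24, 136).
200 = 2^3 × 5^2
24 = 2^3 × 3
136 = 2^3 × 17
LCM(200, 24, 136) = 2^3 × 3 × 5^2 × 17 = 10200.
Smallest multiple of 10200 that is ≥ 44666: ⌈44666/10200⌉ × 10200 = 5 × 10200 = 51000.

51000 seconds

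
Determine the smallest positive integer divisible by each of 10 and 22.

110

10 = 2 × 5
22 = 2 × 11
LCM(10, 22) = 2 × 5 × 11 = 110.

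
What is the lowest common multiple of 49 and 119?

833

49 = 7^2
119 = 7 × 17
LCM(49, 119) = 7^2 × 17 = 833.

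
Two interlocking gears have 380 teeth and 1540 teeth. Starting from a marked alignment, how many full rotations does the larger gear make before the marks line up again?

19 rotations

The first common completion time is the LCM of the periods.
380 = 2^2 × 5 × 19
1540 = 2^2 × 5 × 7 × 11
LCM(380, 1540) = 2^2 × 5 × 7 × 11 × 19 = 29260.
Rotations for period 1540: 29260 / 1540 = 19.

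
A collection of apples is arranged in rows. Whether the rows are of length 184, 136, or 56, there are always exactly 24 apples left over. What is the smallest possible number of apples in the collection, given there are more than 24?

21920

N − 24 must be a common multiple of 184, 136, and 56.
184 = 2^3 × 23
136 = 2^3 × 17
56 = 2^3 × 7
LCM(184, 136, 56) = 2^3 × 7 × 17 × 23 = 21896.
Smallest N > 24 is LCM + 24 = 21896 + 24 = 21920.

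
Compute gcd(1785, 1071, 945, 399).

21

1785 = 3 × 5 × 7 × 17
1071 = 3^2 × 7 × 17
945 = 3^3 × 5 × 7
399 = 3 × 7 × 19
gcd(1785, 1071, 945, 399) = 3 × 7 = 21.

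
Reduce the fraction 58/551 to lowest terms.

2/19

58 = 2 × 29
551 = 19 × 29
gcd(58, 551) = 29.
Divide numerator and denominator by 29: 58/551 = 2/19.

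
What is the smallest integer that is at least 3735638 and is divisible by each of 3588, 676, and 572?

The integer must be a common multiple of 3588, 676, and 572, so a multiple of their LCM.
3588 = 2^2 × 3 × 13 × 23
676 = 2^2 × 13^2
572 = 2^2 × 11 × 13
LCM(3588, 676, 572) = 2^2 × 3 × 11 × 13^2 × 23 = 513084.
Smallest multiple of 513084 that is ≥ 3735638: ⌈3735638/513084⌉ × 513084 = 8 × 513084 = 4104672.

4104672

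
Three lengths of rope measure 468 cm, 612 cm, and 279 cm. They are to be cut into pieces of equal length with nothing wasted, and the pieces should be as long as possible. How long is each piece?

9 cm

The greatest length dividing all of 468, 612, and 279 is their gcd.
468 = 2^2 × 3^2 × 13
612 = 2^2 × 3^2 × 17
279 = 3^2 × 31
gcd(468, 612, 279) = 3^2 = 9.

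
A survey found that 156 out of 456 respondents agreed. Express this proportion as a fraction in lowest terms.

13/38

156 = 2^2 × 3 × 13
456 = 2^3 × 3 × 19
gcd(156, 456) = 2^2 × 3 = 12.
Divide numerator and denominator by 12: 156/456 = 13/38.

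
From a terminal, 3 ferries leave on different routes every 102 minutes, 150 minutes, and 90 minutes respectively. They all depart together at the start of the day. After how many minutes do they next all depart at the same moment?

7650 minutes

They coincide at every common multiple of the periods; the first is the LCM.
102 = 2 × 3 × 17
150 = 2 × 3 × 5^2
90 = 2 × 3^2 × 5
LCM(102, 150, 90) = 2 × 3^2 × 5^2 × 17 = 7650.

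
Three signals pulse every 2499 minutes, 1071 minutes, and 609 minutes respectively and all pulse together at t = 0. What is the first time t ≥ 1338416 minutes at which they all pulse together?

1521891 minutes

Joint pulses occur at multiples of LCM(2499, 1071, 609).
2499 = 3 × 7^2 × 17
1071 = 3^2 × 7 × 17
609 = 3 × 7 × 29
LCM(2499, 1071, 609) = 3^2 × 7^2 × 17 × 29 = 217413.
Smallest multiple of 217413 that is ≥ 1338416: ⌈1338416/217413⌉ × 217413 = 7 × 217413 = 1521891.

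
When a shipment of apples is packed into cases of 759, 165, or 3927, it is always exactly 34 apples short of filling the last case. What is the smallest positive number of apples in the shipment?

Being 34 short of a full case of size k means N ≡ −34 (mod k), i.e. N + 34 is a multiple of each size.
759 = 3 × 11 × 23
165 = 3 × 5 × 11
3927 = 3 × 7 × 11 × 17
LCM(759, 165, 3927) = 3 × 5 × 7 × 11 × 17 × 23 = 451605.
Smallest positive N is 451605 − 34 = 451571.

451571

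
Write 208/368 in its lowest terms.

208 = 2^4 × 13
368 = 2^4 × 23
gcd(208, 368) = 2^4 = 16.
Divide numerator and denominator by 16: 208/368 = 13/23.

13/23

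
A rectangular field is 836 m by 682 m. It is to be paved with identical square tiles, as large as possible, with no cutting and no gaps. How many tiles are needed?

Tile side = gcd(836, 682).
836 = 2^2 × 11 × 19
682 = 2 × 11 × 31
gcd(836, 682) = 2 × 11 = 22.
Tiles: (836/22) × (682/22) = 38 × 31 = 1178.

1178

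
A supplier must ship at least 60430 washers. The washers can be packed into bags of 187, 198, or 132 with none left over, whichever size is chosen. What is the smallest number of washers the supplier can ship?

60588

The number of washers must be a common multiple of 187, 198, and 132, so a multiple of their LCM.
187 = 11 × 17
198 = 2 × 3^2 × 11
132 = 2^2 × 3 × 11
LCM(187, 198, 132) = 2^2 × 3^2 × 11 × 17 = 6732.
Smallest multiple of 6732 that is ≥ 60430: ⌈60430/6732⌉ × 6732 = 9 × 6732 = 60588.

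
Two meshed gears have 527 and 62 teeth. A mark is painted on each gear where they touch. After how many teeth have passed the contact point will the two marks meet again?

They coincide at every common multiple of the periods; the first is the LCM.
527 = 17 × 31
62 = 2 × 31
LCM(527, 62) = 2 × 17 × 31 = 1054.

1054 teeth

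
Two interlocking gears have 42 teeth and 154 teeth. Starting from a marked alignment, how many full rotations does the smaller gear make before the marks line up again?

They are all back at their starting positions together after one LCM of the periods.
42 = 2 × 3 × 7
154 = 2 × 7 × 11
LCM(42, 154) = 2 × 3 × 7 × 11 = 462.
Rotations for period 42: 462 / 42 = 11.

11 rotations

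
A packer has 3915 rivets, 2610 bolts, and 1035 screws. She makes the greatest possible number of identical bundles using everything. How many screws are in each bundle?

23

Number of bundles = gcd(3915, 2610, 1035).
3915 = 3^3 × 5 × 29
2610 = 2 × 3^2 × 5 × 29
1035 = 3^2 × 5 × 23
gcd(3915, 2610, 1035) = 3^2 × 5 = 45.
screws per bundle = 1035 / 45 = 23.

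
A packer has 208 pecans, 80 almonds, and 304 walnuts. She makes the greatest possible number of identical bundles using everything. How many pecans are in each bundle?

13

Number of bundles = gcd(208, 80, 304).
208 = 2^4 × 13
80 = 2^4 × 5
304 = 2^4 × 19
gcd(208, 80, 304) = 2^4 = 16.
pecans per bundle = 208 / 16 = 13.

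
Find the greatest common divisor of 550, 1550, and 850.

50

550 = 2 × 5^2 × 11
1550 = 2 × 5^2 × 31
850 = 2 × 5^2 × 17
gcd(550, 1550, 850) = 2 × 5^2 = 50.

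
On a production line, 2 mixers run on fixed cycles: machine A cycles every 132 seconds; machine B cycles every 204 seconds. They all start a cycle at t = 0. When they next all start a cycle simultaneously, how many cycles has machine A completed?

All finish a whole number of cycles simultaneously at t = LCM of the periods.
132 = 2^2 × 3 × 11
204 = 2^2 × 3 × 17
LCM(132, 204) = 2^2 × 3 × 11 × 17 = 2244.
Cycles for period 132: 2244 / 132 = 17.

17 cycles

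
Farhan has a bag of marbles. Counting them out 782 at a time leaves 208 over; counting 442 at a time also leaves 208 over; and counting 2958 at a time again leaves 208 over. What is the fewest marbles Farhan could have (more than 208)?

884650

N − 208 must be a common multiple of 782, 442, and 2958.
782 = 2 × 17 × 23
442 = 2 × 13 × 17
2958 = 2 × 3 × 17 × 29
LCM(782, 442, 2958) = 2 × 3 × 13 × 17 × 23 × 29 = 884442.
Smallest N > 208 is LCM + 208 = 884442 + 208 = 884650.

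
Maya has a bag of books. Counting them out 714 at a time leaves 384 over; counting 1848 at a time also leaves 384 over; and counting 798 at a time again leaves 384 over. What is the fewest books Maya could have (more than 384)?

N − 384 must be a common multiple of 714, 1848, and 798.
714 = 2 × 3 × 7 × 17
1848 = 2^3 × 3 × 7 × 11
798 = 2 × 3 × 7 × 19
LCM(714, 1848, 798) = 2^3 × 3 × 7 × 11 × 17 × 19 = 596904.
Smallest N > 384 is LCM + 384 = 596904 + 384 = 597288.

597288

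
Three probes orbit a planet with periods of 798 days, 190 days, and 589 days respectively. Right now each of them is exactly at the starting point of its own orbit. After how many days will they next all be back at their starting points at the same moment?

We need the least common multiple of the intervals.
798 = 2 × 3 × 7 × 19
190 = 2 × 5 × 19
589 = 19 × 31
LCM(798, 190, 589) = 2 × 3 × 5 × 7 × 19 × 31 = 123690.

123690 days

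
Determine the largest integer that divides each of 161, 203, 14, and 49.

7

161 = 7 × 23
203 = 7 × 29
14 = 2 × 7
49 = 7^2
gcd(161, 203, 14, 49) = 7.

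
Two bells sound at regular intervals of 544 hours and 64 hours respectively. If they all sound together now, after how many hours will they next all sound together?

1088 hours

They coincide at every common multiple of the periods; the first is the LCM.
544 = 2^5 × 17
64 = 2^6
LCM(544, 64) = 2^6 × 17 = 1088.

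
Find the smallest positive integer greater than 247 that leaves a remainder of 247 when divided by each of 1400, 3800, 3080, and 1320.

N − 247 must be a common multiple of 1400, 3800, 3080, and 1320.
1400 = 2^3 × 5^2 × 7
3800 = 2^3 × 5^2 × 19
3080 = 2^3 × 5 × 7 × 11
1320 = 2^3 × 3 × 5 × 11
LCM(1400, 3800, 3080, 1320) = 2^3 × 3 × 5^2 × 7 × 11 × 19 = 877800.
Smallest N > 247 is LCM + 247 = 877800 + 247 = 878047.

878047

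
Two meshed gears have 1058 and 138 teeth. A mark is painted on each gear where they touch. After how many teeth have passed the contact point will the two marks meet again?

The first simultaneous occurrence is after LCM of the individual periods.
1058 = 2 × 23^2
138 = 2 × 3 × 23
LCM(1058, 138) = 2 × 3 × 23^2 = 3174.

3174 teeth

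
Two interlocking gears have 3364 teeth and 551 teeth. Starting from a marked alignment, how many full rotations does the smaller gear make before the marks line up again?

116 rotations

The first common completion time is the LCM of the periods.
3364 = 2^2 × 29^2
551 = 19 × 29
LCM(3364, 551) = 2^2 × 19 × 29^2 = 63916.
Rotations for period 551: 63916 / 551 = 116.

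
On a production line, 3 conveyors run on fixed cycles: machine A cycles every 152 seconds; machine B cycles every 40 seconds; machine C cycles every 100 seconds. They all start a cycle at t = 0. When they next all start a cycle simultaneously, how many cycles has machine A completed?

They are all back at their starting positions together after one LCM of the periods.
152 = 2^3 × 19
40 = 2^3 × 5
100 = 2^2 × 5^2
LCM(152, 40, 100) = 2^3 × 5^2 × 19 = 3800.
Cycles for period 152: 3800 / 152 = 25.

25 cycles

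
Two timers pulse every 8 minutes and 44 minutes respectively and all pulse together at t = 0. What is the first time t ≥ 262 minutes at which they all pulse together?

Joint pulses occur at multiples of LCM(8, 44).
8 = 2^3
44 = 2^2 × 11
LCM(8, 44) = 2^3 × 11 = 88.
Smallest multiple of 88 that is ≥ 262: ⌈262/88⌉ × 88 = 3 × 88 = 264.

264 minutes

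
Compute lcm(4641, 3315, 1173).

4641 = 3 × 7 × 13 × 17
3315 = 3 × 5 × 13 × 17
1173 = 3 × 17 × 23
LCM(4641, 3315, 1173) = 3 × 5 × 7 × 13 × 17 × 23 = 533715.

533715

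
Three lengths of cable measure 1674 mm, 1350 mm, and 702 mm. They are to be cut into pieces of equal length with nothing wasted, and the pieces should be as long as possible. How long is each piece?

The greatest length dividing all of 1674, 1350, and 702 is their gcd.
1674 = 2 × 3^3 × 31
1350 = 2 × 3^3 × 5^2
702 = 2 × 3^3 × 13
gcd(1674, 1350, 702) = 2 × 3^3 = 54.

54 mm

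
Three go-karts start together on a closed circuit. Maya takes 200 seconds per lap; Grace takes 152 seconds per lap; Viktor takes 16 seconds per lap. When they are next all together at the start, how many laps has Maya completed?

All finish a whole number of cycles simultaneously at t = LCM of the periods.
200 = 2^3 × 5^2
152 = 2^3 × 19
16 = 2^4
LCM(200, 152, 16) = 2^4 × 5^2 × 19 = 7600.
Laps for period 200: 7600 / 200 = 38.

38 laps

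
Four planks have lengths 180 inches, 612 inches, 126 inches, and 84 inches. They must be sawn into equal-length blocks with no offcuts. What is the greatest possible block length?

6 inches

The block length must divide every plank, so the greatest is gcd(180, 612, 126, 84).
180 = 2^2 × 3^2 × 5
612 = 2^2 × 3^2 × 17
126 = 2 × 3^2 × 7
84 = 2^2 × 3 × 7
gcd(180, 612, 126, 84) = 2 × 3 = 6.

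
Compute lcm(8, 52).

8 = 2^3
52 = 2^2 × 13
LCM(8, 52) = 2^3 × 13 = 104.

104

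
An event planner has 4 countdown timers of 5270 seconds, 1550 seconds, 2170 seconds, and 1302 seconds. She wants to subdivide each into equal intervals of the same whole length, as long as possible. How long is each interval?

62 seconds

The interval must divide each timer length; the longest such is the gcd.
5270 = 2 × 5 × 17 × 31
1550 = 2 × 5^2 × 31
2170 = 2 × 5 × 7 × 31
1302 = 2 × 3 × 7 × 31
gcd(5270, 1550, 2170, 1302) = 2 × 31 = 62.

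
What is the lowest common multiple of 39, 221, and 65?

39 = 3 × 13
221 = 13 × 17
65 = 5 × 13
LCM(39, 221, 65) = 3 × 5 × 13 × 17 = 3315.

3315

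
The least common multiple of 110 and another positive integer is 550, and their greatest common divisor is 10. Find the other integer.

50

gcd × lcm = product of the two integers, so the other integer is (10 × 550) / 110 = 50.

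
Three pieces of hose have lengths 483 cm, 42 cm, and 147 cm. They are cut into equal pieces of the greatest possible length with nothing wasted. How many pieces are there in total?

Piece length = gcd(483, 42, 147).
483 = 3 × 7 × 23
42 = 2 × 3 × 7
147 = 3 × 7^2
gcd(483, 42, 147) = 3 × 7 = 21.
Total pieces = 483/21 + 42/21 + 147/21 = 23 + 2 + 7 = 32.

32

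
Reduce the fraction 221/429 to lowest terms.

221 = 13 × 17
429 = 3 × 11 × 13
gcd(221, 429) = 13.
Divide numerator and denominator by 13: 221/429 = 17/33.

17/33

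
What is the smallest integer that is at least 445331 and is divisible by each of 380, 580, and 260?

The integer must be a common multiple of 380, 580, and 260, so a multiple of their LCM.
380 = 2^2 × 5 × 19
580 = 2^2 × 5 × 29
260 = 2^2 × 5 × 13
LCM(380, 580, 260) = 2^2 × 5 × 13 × 19 × 29 = 143260.
Smallest multiple of 143260 that is ≥ 445331: ⌈445331/143260⌉ × 143260 = 4 × 143260 = 573040.

573040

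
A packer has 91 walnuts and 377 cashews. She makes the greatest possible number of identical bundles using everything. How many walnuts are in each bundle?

Number of bundles = gcd(91, 377).
91 = 7 × 13
377 = 13 × 29
gcd(91, 377) = 13.
walnuts per bundle = 91 / 13 = 7.

7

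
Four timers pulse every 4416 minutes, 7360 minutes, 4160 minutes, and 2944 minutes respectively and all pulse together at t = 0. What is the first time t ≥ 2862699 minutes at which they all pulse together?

Joint pulses occur at multiples of LCM(4416, 7360, 4160, 2944).
4416 = 2^6 × 3 × 23
7360 = 2^6 × 5 × 23
4160 = 2^6 × 5 × 13
2944 = 2^7 × 23
LCM(4416, 7360, 4160, 2944) = 2^7 × 3 × 5 × 13 × 23 = 574080.
Smallest multiple of 574080 that is ≥ 2862699: ⌈2862699/574080⌉ × 574080 = 5 × 574080 = 2870400.

2870400 minutes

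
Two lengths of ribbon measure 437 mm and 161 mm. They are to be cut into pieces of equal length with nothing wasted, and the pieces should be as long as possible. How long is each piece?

23 mm

Each piece length must divide every original length, so the longest possible is gcd(437, 161).
437 = 19 × 23
161 = 7 × 23
gcd(437, 161) = 23.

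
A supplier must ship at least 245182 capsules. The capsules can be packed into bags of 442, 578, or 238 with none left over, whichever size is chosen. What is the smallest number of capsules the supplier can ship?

262990

The number of capsules must be a common multiple of 442, 578, and 238, so a multiple of their LCM.
442 = 2 × 13 × 17
578 = 2 × 17^2
238 = 2 × 7 × 17
LCM(442, 578, 238) = 2 × 7 × 13 × 17^2 = 52598.
Smallest multiple of 52598 that is ≥ 245182: ⌈245182/52598⌉ × 52598 = 5 × 52598 = 262990.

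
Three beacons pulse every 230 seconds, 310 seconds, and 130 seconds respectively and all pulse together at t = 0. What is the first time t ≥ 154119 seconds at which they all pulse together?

Joint pulses occur at multiples of LCM(230, 310, 130).
230 = 2 × 5 × 23
310 = 2 × 5 × 31
130 = 2 × 5 × 13
LCM(230, 310, 130) = 2 × 5 × 13 × 23 × 31 = 92690.
Smallest multiple of 92690 that is ≥ 154119: ⌈154119/92690⌉ × 92690 = 2 × 92690 = 185380.

185380 seconds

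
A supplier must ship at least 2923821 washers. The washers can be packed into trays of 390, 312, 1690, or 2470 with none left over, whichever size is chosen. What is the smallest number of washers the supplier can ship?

The number of washers must be a common multiple of 390, 312, 1690, and 2470, so a multiple of their LCM.
390 = 2 × 3 × 5 × 13
312 = 2^3 × 3 × 13
1690 = 2 × 5 × 13^2
2470 = 2 × 5 × 13 × 19
LCM(390, 312, 1690, 2470) = 2^3 × 3 × 5 × 13^2 × 19 = 385320.
Smallest multiple of 385320 that is ≥ 2923821: ⌈2923821/385320⌉ × 385320 = 8 × 385320 = 3082560.

3082560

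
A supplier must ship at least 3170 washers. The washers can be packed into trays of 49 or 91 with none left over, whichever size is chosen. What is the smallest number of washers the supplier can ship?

3185

The number of washers must be a common multiple of 49 and 91, so a multiple of their LCM.
49 = 7^2
91 = 7 × 13
LCM(49, 91) = 7^2 × 13 = 637.
Smallest multiple of 637 that is ≥ 3170: ⌈3170/637⌉ × 637 = 5 × 637 = 3185.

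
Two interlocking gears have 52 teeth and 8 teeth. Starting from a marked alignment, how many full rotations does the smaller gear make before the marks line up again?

All finish a whole number of cycles simultaneously at t = LCM of the periods.
52 = 2^2 × 13
8 = 2^3
LCM(52, 8) = 2^3 × 13 = 104.
Rotations for period 8: 104 / 8 = 13.

13 rotations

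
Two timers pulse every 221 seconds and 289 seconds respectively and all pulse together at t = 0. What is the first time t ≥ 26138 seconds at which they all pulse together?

26299 seconds

Joint pulses occur at multiples of LCM(221, 289).
221 = 13 × 17
289 = 17^2
LCM(221, 289) = 13 × 17^2 = 3757.
Smallest multiple of 3757 that is ≥ 26138: ⌈26138/3757⌉ × 3757 = 7 × 3757 = 26299.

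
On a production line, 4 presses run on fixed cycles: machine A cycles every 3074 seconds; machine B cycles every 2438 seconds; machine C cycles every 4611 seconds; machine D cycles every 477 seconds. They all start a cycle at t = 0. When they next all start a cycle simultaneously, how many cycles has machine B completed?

They are all back at their starting positions together after one LCM of the periods.
3074 = 2 × 29 × 53
2438 = 2 × 23 × 53
4611 = 3 × 29 × 53
477 = 3^2 × 53
LCM(3074, 2438, 4611, 477) = 2 × 3^2 × 23 × 29 × 53 = 636318.
Cycles for period 2438: 636318 / 2438 = 261.

261 cycles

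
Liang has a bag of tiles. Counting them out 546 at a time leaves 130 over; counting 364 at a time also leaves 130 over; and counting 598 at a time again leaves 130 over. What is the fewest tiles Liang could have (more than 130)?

N − 130 must be a common multiple of 546, 364, and 598.
546 = 2 × 3 × 7 × 13
364 = 2^2 × 7 × 13
598 = 2 × 13 × 23
LCM(546, 364, 598) = 2^2 × 3 × 7 × 13 × 23 = 25116.
Smallest N > 130 is LCM + 130 = 25116 + 130 = 25246.

25246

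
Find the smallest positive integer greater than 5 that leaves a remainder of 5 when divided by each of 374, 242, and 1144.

213933

N − 5 must be a common multiple of 374, 242, and 1144.
374 = 2 × 11 × 17
242 = 2 × 11^2
1144 = 2^3 × 11 × 13
LCM(374, 242, 1144) = 2^3 × 11^2 × 13 × 17 = 213928.
Smallest N > 5 is LCM + 5 = 213928 + 5 = 213933.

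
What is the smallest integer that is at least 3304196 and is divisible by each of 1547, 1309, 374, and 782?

The integer must be a common multiple of 1547, 1309, 374, and 782, so a multiple of their LCM.
1547 = 7 × 13 × 17
1309 = 7 × 11 × 17
374 = 2 × 11 × 17
782 = 2 × 17 × 23
LCM(1547, 1309, 374, 782) = 2 × 7 × 11 × 13 × 17 × 23 = 782782.
Smallest multiple of 782782 that is ≥ 3304196: ⌈3304196/782782⌉ × 782782 = 5 × 782782 = 3913910.

3913910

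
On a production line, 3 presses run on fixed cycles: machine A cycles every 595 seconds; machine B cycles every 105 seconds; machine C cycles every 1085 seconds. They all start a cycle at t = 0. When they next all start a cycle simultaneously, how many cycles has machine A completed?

93 cycles

All finish a whole number of cycles simultaneously at t = LCM of the periods.
595 = 5 × 7 × 17
105 = 3 × 5 × 7
1085 = 5 × 7 × 31
LCM(595, 105, 1085) = 3 × 5 × 7 × 17 × 31 = 55335.
Cycles for period 595: 55335 / 595 = 93.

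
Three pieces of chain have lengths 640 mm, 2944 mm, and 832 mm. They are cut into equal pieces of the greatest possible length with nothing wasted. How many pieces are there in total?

69

Piece length = gcd(640, 2944, 832).
640 = 2^7 × 5
2944 = 2^7 × 23
832 = 2^6 × 13
gcd(640, 2944, 832) = 2^6 = 64.
Total pieces = 640/64 + 2944/64 + 832/64 = 10 + 46 + 13 = 69.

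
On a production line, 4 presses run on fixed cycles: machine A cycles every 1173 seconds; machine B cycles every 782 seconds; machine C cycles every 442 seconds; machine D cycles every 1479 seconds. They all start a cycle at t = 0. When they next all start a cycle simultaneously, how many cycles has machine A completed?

The first common completion time is the LCM of the periods.
1173 = 3 × 17 × 23
782 = 2 × 17 × 23
442 = 2 × 13 × 17
1479 = 3 × 17 × 29
LCM(1173, 782, 442, 1479) = 2 × 3 × 13 × 17 × 23 × 29 = 884442.
Cycles for period 1173: 884442 / 1173 = 754.

754 cycles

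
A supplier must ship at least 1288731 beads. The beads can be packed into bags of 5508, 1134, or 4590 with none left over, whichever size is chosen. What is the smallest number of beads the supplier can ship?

1349460

The number of beads must be a common multiple of 5508, 1134, and 4590, so a multiple of their LCM.
5508 = 2^2 × 3^4 × 17
1134 = 2 × 3^4 × 7
4590 = 2 × 3^3 × 5 × 17
LCM(5508, 1134, 4590) = 2^2 × 3^4 × 5 × 7 × 17 = 192780.
Smallest multiple of 192780 that is ≥ 1288731: ⌈1288731/192780⌉ × 192780 = 7 × 192780 = 1349460.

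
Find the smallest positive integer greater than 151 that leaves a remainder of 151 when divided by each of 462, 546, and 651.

N − 151 must be a common multiple of 462, 546, and 651.
462 = 2 × 3 × 7 × 11
546 = 2 × 3 × 7 × 13
651 = 3 × 7 × 31
LCM(462, 546, 651) = 2 × 3 × 7 × 11 × 13 × 31 = 186186.
Smallest N > 151 is LCM + 151 = 186186 + 151 = 186337.

186337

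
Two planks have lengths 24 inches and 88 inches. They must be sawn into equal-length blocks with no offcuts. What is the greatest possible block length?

By the Euclidean algorithm:
88 = 3 × 24 + 16
24 = 1 × 16 + 8
16 = 2 × 8 + 0
gcd(24, 88) = 8.

8 inches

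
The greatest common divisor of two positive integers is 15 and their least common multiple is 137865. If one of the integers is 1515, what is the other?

For two integers, gcd × lcm = product, so the other is (15 × 137865) / 1515 = 2067975 / 1515 = 1365.

1365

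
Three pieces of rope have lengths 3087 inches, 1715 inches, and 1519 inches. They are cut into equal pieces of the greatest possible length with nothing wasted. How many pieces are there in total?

129

Piece length = gcd(3087, 1715, 1519).
3087 = 3^2 × 7^3
1715 = 5 × 7^3
1519 = 7^2 × 31
gcd(3087, 1715, 1519) = 7^2 = 49.
Total pieces = 3087/49 + 1715/49 + 1519/49 = 63 + 35 + 31 = 129.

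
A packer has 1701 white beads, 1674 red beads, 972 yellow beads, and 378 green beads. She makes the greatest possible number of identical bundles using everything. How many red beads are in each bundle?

Number of bundles = gcd(1701, 1674, 972, 378).
1701 = 3^5 × 7
1674 = 2 × 3^3 × 31
972 = 2^2 × 3^5
378 = 2 × 3^3 × 7
gcd(1701, 1674, 972, 378) = 3^3 = 27.
red beads per bundle = 1674 / 27 = 62.

62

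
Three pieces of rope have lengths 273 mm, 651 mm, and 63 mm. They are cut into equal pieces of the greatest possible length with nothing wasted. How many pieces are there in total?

47

Piece length = gcd(273, 651, 63).
273 = 3 × 7 × 13
651 = 3 × 7 × 31
63 = 3^2 × 7
gcd(273, 651, 63) = 3 × 7 = 21.
Total pieces = 273/21 + 651/21 + 63/21 = 13 + 31 + 3 = 47.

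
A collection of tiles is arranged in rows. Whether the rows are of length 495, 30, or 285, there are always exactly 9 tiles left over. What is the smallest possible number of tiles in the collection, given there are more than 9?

18819

N − 9 must be a common multiple of 495, 30, and 285.
495 = 3^2 × 5 × 11
30 = 2 × 3 × 5
285 = 3 × 5 × 19
LCM(495, 30, 285) = 2 × 3^2 × 5 × 11 × 19 = 18810.
Smallest N > 9 is LCM + 9 = 18810 + 9 = 18819.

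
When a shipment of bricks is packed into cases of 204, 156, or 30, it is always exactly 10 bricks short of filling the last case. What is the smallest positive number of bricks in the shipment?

Being 10 short of a full case of size k means N ≡ −10 (mod k), i.e. N + 10 is a multiple of each size.
204 = 2^2 × 3 × 17
156 = 2^2 × 3 × 13
30 = 2 × 3 × 5
LCM(204, 156, 30) = 2^2 × 3 × 5 × 13 × 17 = 13260.
Smallest positive N is 13260 − 10 = 13250.

13250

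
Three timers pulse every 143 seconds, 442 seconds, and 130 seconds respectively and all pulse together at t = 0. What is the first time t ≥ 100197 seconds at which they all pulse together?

Joint pulses occur at multiples of LCM(143, 442, 130).
143 = 11 × 13
442 = 2 × 13 × 17
130 = 2 × 5 × 13
LCM(143, 442, 130) = 2 × 5 × 11 × 13 × 17 = 24310.
Smallest multiple of 24310 that is ≥ 100197: ⌈100197/24310⌉ × 24310 = 5 × 24310 = 121550.

121550 seconds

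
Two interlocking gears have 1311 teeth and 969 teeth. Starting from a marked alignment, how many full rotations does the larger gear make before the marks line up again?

All finish a whole number of cycles simultaneously at t = LCM of the periods.
1311 = 3 × 19 × 23
969 = 3 × 17 × 19
LCM(1311, 969) = 3 × 17 × 19 × 23 = 22287.
Rotations for period 1311: 22287 / 1311 = 17.

17 rotations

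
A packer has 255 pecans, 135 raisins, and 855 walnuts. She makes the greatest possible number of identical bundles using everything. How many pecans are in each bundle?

17

Number of bundles = gcd(255, 135, 855).
255 = 3 × 5 × 17
135 = 3^3 × 5
855 = 3^2 × 5 × 19
gcd(255, 135, 855) = 3 × 5 = 15.
pecans per bundle = 255 / 15 = 17.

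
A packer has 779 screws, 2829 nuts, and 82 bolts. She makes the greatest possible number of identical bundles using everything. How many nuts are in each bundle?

Number of bundles = gcd(779, 2829, 82).
779 = 19 × 41
2829 = 3 × 23 × 41
82 = 2 × 41
gcd(779, 2829, 82) = 41.
nuts per bundle = 2829 / 41 = 69.

69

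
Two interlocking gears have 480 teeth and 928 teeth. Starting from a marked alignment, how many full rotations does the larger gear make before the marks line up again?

15 rotations

The first common completion time is the LCM of the periods.
480 = 2^5 × 3 × 5
928 = 2^5 × 29
LCM(480, 928) = 2^5 × 3 × 5 × 29 = 13920.
Rotations for period 928: 13920 / 928 = 15.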